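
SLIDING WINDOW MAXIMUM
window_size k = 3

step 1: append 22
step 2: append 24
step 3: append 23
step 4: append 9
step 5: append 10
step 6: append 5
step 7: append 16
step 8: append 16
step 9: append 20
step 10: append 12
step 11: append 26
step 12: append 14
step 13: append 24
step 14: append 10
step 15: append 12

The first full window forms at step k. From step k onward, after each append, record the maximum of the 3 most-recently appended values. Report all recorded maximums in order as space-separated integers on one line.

Answer: 24 24 23 10 16 16 20 20 26 26 26 24 24

Derivation:
step 1: append 22 -> window=[22] (not full yet)
step 2: append 24 -> window=[22, 24] (not full yet)
step 3: append 23 -> window=[22, 24, 23] -> max=24
step 4: append 9 -> window=[24, 23, 9] -> max=24
step 5: append 10 -> window=[23, 9, 10] -> max=23
step 6: append 5 -> window=[9, 10, 5] -> max=10
step 7: append 16 -> window=[10, 5, 16] -> max=16
step 8: append 16 -> window=[5, 16, 16] -> max=16
step 9: append 20 -> window=[16, 16, 20] -> max=20
step 10: append 12 -> window=[16, 20, 12] -> max=20
step 11: append 26 -> window=[20, 12, 26] -> max=26
step 12: append 14 -> window=[12, 26, 14] -> max=26
step 13: append 24 -> window=[26, 14, 24] -> max=26
step 14: append 10 -> window=[14, 24, 10] -> max=24
step 15: append 12 -> window=[24, 10, 12] -> max=24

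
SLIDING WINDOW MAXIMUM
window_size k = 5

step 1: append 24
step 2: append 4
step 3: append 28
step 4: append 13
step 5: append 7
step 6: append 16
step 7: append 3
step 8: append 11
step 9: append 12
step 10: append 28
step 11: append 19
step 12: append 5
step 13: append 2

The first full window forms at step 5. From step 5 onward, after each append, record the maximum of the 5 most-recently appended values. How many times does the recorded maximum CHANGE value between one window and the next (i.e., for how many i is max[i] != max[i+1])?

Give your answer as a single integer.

step 1: append 24 -> window=[24] (not full yet)
step 2: append 4 -> window=[24, 4] (not full yet)
step 3: append 28 -> window=[24, 4, 28] (not full yet)
step 4: append 13 -> window=[24, 4, 28, 13] (not full yet)
step 5: append 7 -> window=[24, 4, 28, 13, 7] -> max=28
step 6: append 16 -> window=[4, 28, 13, 7, 16] -> max=28
step 7: append 3 -> window=[28, 13, 7, 16, 3] -> max=28
step 8: append 11 -> window=[13, 7, 16, 3, 11] -> max=16
step 9: append 12 -> window=[7, 16, 3, 11, 12] -> max=16
step 10: append 28 -> window=[16, 3, 11, 12, 28] -> max=28
step 11: append 19 -> window=[3, 11, 12, 28, 19] -> max=28
step 12: append 5 -> window=[11, 12, 28, 19, 5] -> max=28
step 13: append 2 -> window=[12, 28, 19, 5, 2] -> max=28
Recorded maximums: 28 28 28 16 16 28 28 28 28
Changes between consecutive maximums: 2

Answer: 2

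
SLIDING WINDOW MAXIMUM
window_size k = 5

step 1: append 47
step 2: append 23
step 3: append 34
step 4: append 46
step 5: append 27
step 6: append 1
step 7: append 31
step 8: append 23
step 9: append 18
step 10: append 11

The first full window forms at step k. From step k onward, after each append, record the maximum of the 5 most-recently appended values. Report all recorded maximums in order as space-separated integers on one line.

step 1: append 47 -> window=[47] (not full yet)
step 2: append 23 -> window=[47, 23] (not full yet)
step 3: append 34 -> window=[47, 23, 34] (not full yet)
step 4: append 46 -> window=[47, 23, 34, 46] (not full yet)
step 5: append 27 -> window=[47, 23, 34, 46, 27] -> max=47
step 6: append 1 -> window=[23, 34, 46, 27, 1] -> max=46
step 7: append 31 -> window=[34, 46, 27, 1, 31] -> max=46
step 8: append 23 -> window=[46, 27, 1, 31, 23] -> max=46
step 9: append 18 -> window=[27, 1, 31, 23, 18] -> max=31
step 10: append 11 -> window=[1, 31, 23, 18, 11] -> max=31

Answer: 47 46 46 46 31 31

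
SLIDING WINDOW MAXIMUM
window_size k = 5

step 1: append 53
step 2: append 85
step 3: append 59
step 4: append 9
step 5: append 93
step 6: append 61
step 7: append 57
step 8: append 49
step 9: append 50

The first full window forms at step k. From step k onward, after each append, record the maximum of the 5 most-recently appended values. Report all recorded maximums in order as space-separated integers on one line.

step 1: append 53 -> window=[53] (not full yet)
step 2: append 85 -> window=[53, 85] (not full yet)
step 3: append 59 -> window=[53, 85, 59] (not full yet)
step 4: append 9 -> window=[53, 85, 59, 9] (not full yet)
step 5: append 93 -> window=[53, 85, 59, 9, 93] -> max=93
step 6: append 61 -> window=[85, 59, 9, 93, 61] -> max=93
step 7: append 57 -> window=[59, 9, 93, 61, 57] -> max=93
step 8: append 49 -> window=[9, 93, 61, 57, 49] -> max=93
step 9: append 50 -> window=[93, 61, 57, 49, 50] -> max=93

Answer: 93 93 93 93 93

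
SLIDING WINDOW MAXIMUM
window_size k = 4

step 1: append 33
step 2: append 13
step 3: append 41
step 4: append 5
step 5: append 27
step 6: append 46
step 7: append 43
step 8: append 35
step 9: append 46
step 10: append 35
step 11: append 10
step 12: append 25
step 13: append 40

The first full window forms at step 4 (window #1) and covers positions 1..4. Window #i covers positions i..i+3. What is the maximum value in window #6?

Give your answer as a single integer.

Answer: 46

Derivation:
step 1: append 33 -> window=[33] (not full yet)
step 2: append 13 -> window=[33, 13] (not full yet)
step 3: append 41 -> window=[33, 13, 41] (not full yet)
step 4: append 5 -> window=[33, 13, 41, 5] -> max=41
step 5: append 27 -> window=[13, 41, 5, 27] -> max=41
step 6: append 46 -> window=[41, 5, 27, 46] -> max=46
step 7: append 43 -> window=[5, 27, 46, 43] -> max=46
step 8: append 35 -> window=[27, 46, 43, 35] -> max=46
step 9: append 46 -> window=[46, 43, 35, 46] -> max=46
Window #6 max = 46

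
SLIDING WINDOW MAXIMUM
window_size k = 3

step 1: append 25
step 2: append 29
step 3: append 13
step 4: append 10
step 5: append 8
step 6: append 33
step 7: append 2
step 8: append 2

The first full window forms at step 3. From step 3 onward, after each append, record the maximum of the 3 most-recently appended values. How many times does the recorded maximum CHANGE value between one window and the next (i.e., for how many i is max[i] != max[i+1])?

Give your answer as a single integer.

Answer: 2

Derivation:
step 1: append 25 -> window=[25] (not full yet)
step 2: append 29 -> window=[25, 29] (not full yet)
step 3: append 13 -> window=[25, 29, 13] -> max=29
step 4: append 10 -> window=[29, 13, 10] -> max=29
step 5: append 8 -> window=[13, 10, 8] -> max=13
step 6: append 33 -> window=[10, 8, 33] -> max=33
step 7: append 2 -> window=[8, 33, 2] -> max=33
step 8: append 2 -> window=[33, 2, 2] -> max=33
Recorded maximums: 29 29 13 33 33 33
Changes between consecutive maximums: 2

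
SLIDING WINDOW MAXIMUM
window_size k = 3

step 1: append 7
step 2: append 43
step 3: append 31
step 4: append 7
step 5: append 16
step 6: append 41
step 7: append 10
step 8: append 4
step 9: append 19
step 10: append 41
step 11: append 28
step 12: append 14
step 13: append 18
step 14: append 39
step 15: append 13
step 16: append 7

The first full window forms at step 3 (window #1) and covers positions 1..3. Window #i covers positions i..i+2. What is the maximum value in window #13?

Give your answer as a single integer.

step 1: append 7 -> window=[7] (not full yet)
step 2: append 43 -> window=[7, 43] (not full yet)
step 3: append 31 -> window=[7, 43, 31] -> max=43
step 4: append 7 -> window=[43, 31, 7] -> max=43
step 5: append 16 -> window=[31, 7, 16] -> max=31
step 6: append 41 -> window=[7, 16, 41] -> max=41
step 7: append 10 -> window=[16, 41, 10] -> max=41
step 8: append 4 -> window=[41, 10, 4] -> max=41
step 9: append 19 -> window=[10, 4, 19] -> max=19
step 10: append 41 -> window=[4, 19, 41] -> max=41
step 11: append 28 -> window=[19, 41, 28] -> max=41
step 12: append 14 -> window=[41, 28, 14] -> max=41
step 13: append 18 -> window=[28, 14, 18] -> max=28
step 14: append 39 -> window=[14, 18, 39] -> max=39
step 15: append 13 -> window=[18, 39, 13] -> max=39
Window #13 max = 39

Answer: 39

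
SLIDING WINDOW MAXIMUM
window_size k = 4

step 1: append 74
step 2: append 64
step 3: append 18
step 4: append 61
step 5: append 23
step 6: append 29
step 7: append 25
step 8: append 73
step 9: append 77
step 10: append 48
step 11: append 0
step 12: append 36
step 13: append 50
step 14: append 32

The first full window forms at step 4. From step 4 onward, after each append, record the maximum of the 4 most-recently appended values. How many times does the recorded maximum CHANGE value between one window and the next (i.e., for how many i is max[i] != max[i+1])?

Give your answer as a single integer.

Answer: 5

Derivation:
step 1: append 74 -> window=[74] (not full yet)
step 2: append 64 -> window=[74, 64] (not full yet)
step 3: append 18 -> window=[74, 64, 18] (not full yet)
step 4: append 61 -> window=[74, 64, 18, 61] -> max=74
step 5: append 23 -> window=[64, 18, 61, 23] -> max=64
step 6: append 29 -> window=[18, 61, 23, 29] -> max=61
step 7: append 25 -> window=[61, 23, 29, 25] -> max=61
step 8: append 73 -> window=[23, 29, 25, 73] -> max=73
step 9: append 77 -> window=[29, 25, 73, 77] -> max=77
step 10: append 48 -> window=[25, 73, 77, 48] -> max=77
step 11: append 0 -> window=[73, 77, 48, 0] -> max=77
step 12: append 36 -> window=[77, 48, 0, 36] -> max=77
step 13: append 50 -> window=[48, 0, 36, 50] -> max=50
step 14: append 32 -> window=[0, 36, 50, 32] -> max=50
Recorded maximums: 74 64 61 61 73 77 77 77 77 50 50
Changes between consecutive maximums: 5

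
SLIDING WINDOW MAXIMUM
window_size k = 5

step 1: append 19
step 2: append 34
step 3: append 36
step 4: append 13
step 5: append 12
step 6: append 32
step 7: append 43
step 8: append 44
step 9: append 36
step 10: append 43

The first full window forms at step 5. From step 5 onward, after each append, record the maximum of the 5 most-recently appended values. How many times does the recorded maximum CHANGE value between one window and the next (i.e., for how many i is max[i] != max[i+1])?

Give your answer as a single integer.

step 1: append 19 -> window=[19] (not full yet)
step 2: append 34 -> window=[19, 34] (not full yet)
step 3: append 36 -> window=[19, 34, 36] (not full yet)
step 4: append 13 -> window=[19, 34, 36, 13] (not full yet)
step 5: append 12 -> window=[19, 34, 36, 13, 12] -> max=36
step 6: append 32 -> window=[34, 36, 13, 12, 32] -> max=36
step 7: append 43 -> window=[36, 13, 12, 32, 43] -> max=43
step 8: append 44 -> window=[13, 12, 32, 43, 44] -> max=44
step 9: append 36 -> window=[12, 32, 43, 44, 36] -> max=44
step 10: append 43 -> window=[32, 43, 44, 36, 43] -> max=44
Recorded maximums: 36 36 43 44 44 44
Changes between consecutive maximums: 2

Answer: 2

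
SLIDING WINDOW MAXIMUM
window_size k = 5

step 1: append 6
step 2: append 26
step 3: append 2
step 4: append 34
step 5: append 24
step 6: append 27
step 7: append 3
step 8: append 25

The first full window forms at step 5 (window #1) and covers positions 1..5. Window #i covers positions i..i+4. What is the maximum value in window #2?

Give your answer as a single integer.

Answer: 34

Derivation:
step 1: append 6 -> window=[6] (not full yet)
step 2: append 26 -> window=[6, 26] (not full yet)
step 3: append 2 -> window=[6, 26, 2] (not full yet)
step 4: append 34 -> window=[6, 26, 2, 34] (not full yet)
step 5: append 24 -> window=[6, 26, 2, 34, 24] -> max=34
step 6: append 27 -> window=[26, 2, 34, 24, 27] -> max=34
Window #2 max = 34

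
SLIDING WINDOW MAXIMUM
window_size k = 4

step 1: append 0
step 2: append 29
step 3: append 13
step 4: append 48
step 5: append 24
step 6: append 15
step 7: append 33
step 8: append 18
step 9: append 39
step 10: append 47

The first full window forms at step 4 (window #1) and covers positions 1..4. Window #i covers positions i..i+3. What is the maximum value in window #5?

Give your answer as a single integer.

step 1: append 0 -> window=[0] (not full yet)
step 2: append 29 -> window=[0, 29] (not full yet)
step 3: append 13 -> window=[0, 29, 13] (not full yet)
step 4: append 48 -> window=[0, 29, 13, 48] -> max=48
step 5: append 24 -> window=[29, 13, 48, 24] -> max=48
step 6: append 15 -> window=[13, 48, 24, 15] -> max=48
step 7: append 33 -> window=[48, 24, 15, 33] -> max=48
step 8: append 18 -> window=[24, 15, 33, 18] -> max=33
Window #5 max = 33

Answer: 33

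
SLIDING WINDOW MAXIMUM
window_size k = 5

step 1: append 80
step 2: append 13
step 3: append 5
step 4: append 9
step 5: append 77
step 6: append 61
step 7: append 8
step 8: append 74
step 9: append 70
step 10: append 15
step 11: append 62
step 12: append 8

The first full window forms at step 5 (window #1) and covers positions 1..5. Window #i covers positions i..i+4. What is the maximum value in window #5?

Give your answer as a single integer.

Answer: 77

Derivation:
step 1: append 80 -> window=[80] (not full yet)
step 2: append 13 -> window=[80, 13] (not full yet)
step 3: append 5 -> window=[80, 13, 5] (not full yet)
step 4: append 9 -> window=[80, 13, 5, 9] (not full yet)
step 5: append 77 -> window=[80, 13, 5, 9, 77] -> max=80
step 6: append 61 -> window=[13, 5, 9, 77, 61] -> max=77
step 7: append 8 -> window=[5, 9, 77, 61, 8] -> max=77
step 8: append 74 -> window=[9, 77, 61, 8, 74] -> max=77
step 9: append 70 -> window=[77, 61, 8, 74, 70] -> max=77
Window #5 max = 77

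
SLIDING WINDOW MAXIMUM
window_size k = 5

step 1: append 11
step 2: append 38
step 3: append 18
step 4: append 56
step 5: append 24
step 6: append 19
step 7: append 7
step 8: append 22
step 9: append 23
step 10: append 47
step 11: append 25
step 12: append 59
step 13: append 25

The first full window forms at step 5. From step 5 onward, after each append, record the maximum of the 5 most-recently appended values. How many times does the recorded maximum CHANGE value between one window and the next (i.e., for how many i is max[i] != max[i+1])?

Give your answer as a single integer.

step 1: append 11 -> window=[11] (not full yet)
step 2: append 38 -> window=[11, 38] (not full yet)
step 3: append 18 -> window=[11, 38, 18] (not full yet)
step 4: append 56 -> window=[11, 38, 18, 56] (not full yet)
step 5: append 24 -> window=[11, 38, 18, 56, 24] -> max=56
step 6: append 19 -> window=[38, 18, 56, 24, 19] -> max=56
step 7: append 7 -> window=[18, 56, 24, 19, 7] -> max=56
step 8: append 22 -> window=[56, 24, 19, 7, 22] -> max=56
step 9: append 23 -> window=[24, 19, 7, 22, 23] -> max=24
step 10: append 47 -> window=[19, 7, 22, 23, 47] -> max=47
step 11: append 25 -> window=[7, 22, 23, 47, 25] -> max=47
step 12: append 59 -> window=[22, 23, 47, 25, 59] -> max=59
step 13: append 25 -> window=[23, 47, 25, 59, 25] -> max=59
Recorded maximums: 56 56 56 56 24 47 47 59 59
Changes between consecutive maximums: 3

Answer: 3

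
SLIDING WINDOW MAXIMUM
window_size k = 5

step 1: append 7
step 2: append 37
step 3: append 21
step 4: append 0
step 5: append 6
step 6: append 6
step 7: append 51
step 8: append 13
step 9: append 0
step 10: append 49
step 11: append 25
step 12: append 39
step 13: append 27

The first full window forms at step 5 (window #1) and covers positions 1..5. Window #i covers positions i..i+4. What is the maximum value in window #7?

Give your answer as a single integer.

Answer: 51

Derivation:
step 1: append 7 -> window=[7] (not full yet)
step 2: append 37 -> window=[7, 37] (not full yet)
step 3: append 21 -> window=[7, 37, 21] (not full yet)
step 4: append 0 -> window=[7, 37, 21, 0] (not full yet)
step 5: append 6 -> window=[7, 37, 21, 0, 6] -> max=37
step 6: append 6 -> window=[37, 21, 0, 6, 6] -> max=37
step 7: append 51 -> window=[21, 0, 6, 6, 51] -> max=51
step 8: append 13 -> window=[0, 6, 6, 51, 13] -> max=51
step 9: append 0 -> window=[6, 6, 51, 13, 0] -> max=51
step 10: append 49 -> window=[6, 51, 13, 0, 49] -> max=51
step 11: append 25 -> window=[51, 13, 0, 49, 25] -> max=51
Window #7 max = 51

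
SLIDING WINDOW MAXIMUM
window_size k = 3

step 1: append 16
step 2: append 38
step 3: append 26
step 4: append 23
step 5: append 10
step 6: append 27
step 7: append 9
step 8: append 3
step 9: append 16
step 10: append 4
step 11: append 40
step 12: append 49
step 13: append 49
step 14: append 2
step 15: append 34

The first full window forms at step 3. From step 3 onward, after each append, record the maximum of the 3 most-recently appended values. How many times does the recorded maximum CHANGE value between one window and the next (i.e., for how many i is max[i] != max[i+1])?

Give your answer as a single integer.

step 1: append 16 -> window=[16] (not full yet)
step 2: append 38 -> window=[16, 38] (not full yet)
step 3: append 26 -> window=[16, 38, 26] -> max=38
step 4: append 23 -> window=[38, 26, 23] -> max=38
step 5: append 10 -> window=[26, 23, 10] -> max=26
step 6: append 27 -> window=[23, 10, 27] -> max=27
step 7: append 9 -> window=[10, 27, 9] -> max=27
step 8: append 3 -> window=[27, 9, 3] -> max=27
step 9: append 16 -> window=[9, 3, 16] -> max=16
step 10: append 4 -> window=[3, 16, 4] -> max=16
step 11: append 40 -> window=[16, 4, 40] -> max=40
step 12: append 49 -> window=[4, 40, 49] -> max=49
step 13: append 49 -> window=[40, 49, 49] -> max=49
step 14: append 2 -> window=[49, 49, 2] -> max=49
step 15: append 34 -> window=[49, 2, 34] -> max=49
Recorded maximums: 38 38 26 27 27 27 16 16 40 49 49 49 49
Changes between consecutive maximums: 5

Answer: 5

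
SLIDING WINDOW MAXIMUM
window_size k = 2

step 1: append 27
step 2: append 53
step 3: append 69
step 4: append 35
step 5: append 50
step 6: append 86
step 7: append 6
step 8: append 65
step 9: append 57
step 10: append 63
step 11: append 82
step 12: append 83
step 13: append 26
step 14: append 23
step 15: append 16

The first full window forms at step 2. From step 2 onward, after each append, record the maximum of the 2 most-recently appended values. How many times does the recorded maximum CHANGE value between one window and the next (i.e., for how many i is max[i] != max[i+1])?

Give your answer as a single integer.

step 1: append 27 -> window=[27] (not full yet)
step 2: append 53 -> window=[27, 53] -> max=53
step 3: append 69 -> window=[53, 69] -> max=69
step 4: append 35 -> window=[69, 35] -> max=69
step 5: append 50 -> window=[35, 50] -> max=50
step 6: append 86 -> window=[50, 86] -> max=86
step 7: append 6 -> window=[86, 6] -> max=86
step 8: append 65 -> window=[6, 65] -> max=65
step 9: append 57 -> window=[65, 57] -> max=65
step 10: append 63 -> window=[57, 63] -> max=63
step 11: append 82 -> window=[63, 82] -> max=82
step 12: append 83 -> window=[82, 83] -> max=83
step 13: append 26 -> window=[83, 26] -> max=83
step 14: append 23 -> window=[26, 23] -> max=26
step 15: append 16 -> window=[23, 16] -> max=23
Recorded maximums: 53 69 69 50 86 86 65 65 63 82 83 83 26 23
Changes between consecutive maximums: 9

Answer: 9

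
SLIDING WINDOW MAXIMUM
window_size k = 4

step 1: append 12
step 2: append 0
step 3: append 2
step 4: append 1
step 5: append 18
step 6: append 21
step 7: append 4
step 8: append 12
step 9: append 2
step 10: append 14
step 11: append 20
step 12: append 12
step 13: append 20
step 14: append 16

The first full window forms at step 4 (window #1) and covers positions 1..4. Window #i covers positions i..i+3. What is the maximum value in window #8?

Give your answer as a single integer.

step 1: append 12 -> window=[12] (not full yet)
step 2: append 0 -> window=[12, 0] (not full yet)
step 3: append 2 -> window=[12, 0, 2] (not full yet)
step 4: append 1 -> window=[12, 0, 2, 1] -> max=12
step 5: append 18 -> window=[0, 2, 1, 18] -> max=18
step 6: append 21 -> window=[2, 1, 18, 21] -> max=21
step 7: append 4 -> window=[1, 18, 21, 4] -> max=21
step 8: append 12 -> window=[18, 21, 4, 12] -> max=21
step 9: append 2 -> window=[21, 4, 12, 2] -> max=21
step 10: append 14 -> window=[4, 12, 2, 14] -> max=14
step 11: append 20 -> window=[12, 2, 14, 20] -> max=20
Window #8 max = 20

Answer: 20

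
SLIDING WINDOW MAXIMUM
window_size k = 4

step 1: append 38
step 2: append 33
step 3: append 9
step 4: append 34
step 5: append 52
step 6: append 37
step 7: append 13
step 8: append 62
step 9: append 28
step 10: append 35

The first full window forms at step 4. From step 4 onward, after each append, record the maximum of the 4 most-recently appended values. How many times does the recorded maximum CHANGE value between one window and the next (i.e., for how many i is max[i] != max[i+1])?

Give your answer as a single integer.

step 1: append 38 -> window=[38] (not full yet)
step 2: append 33 -> window=[38, 33] (not full yet)
step 3: append 9 -> window=[38, 33, 9] (not full yet)
step 4: append 34 -> window=[38, 33, 9, 34] -> max=38
step 5: append 52 -> window=[33, 9, 34, 52] -> max=52
step 6: append 37 -> window=[9, 34, 52, 37] -> max=52
step 7: append 13 -> window=[34, 52, 37, 13] -> max=52
step 8: append 62 -> window=[52, 37, 13, 62] -> max=62
step 9: append 28 -> window=[37, 13, 62, 28] -> max=62
step 10: append 35 -> window=[13, 62, 28, 35] -> max=62
Recorded maximums: 38 52 52 52 62 62 62
Changes between consecutive maximums: 2

Answer: 2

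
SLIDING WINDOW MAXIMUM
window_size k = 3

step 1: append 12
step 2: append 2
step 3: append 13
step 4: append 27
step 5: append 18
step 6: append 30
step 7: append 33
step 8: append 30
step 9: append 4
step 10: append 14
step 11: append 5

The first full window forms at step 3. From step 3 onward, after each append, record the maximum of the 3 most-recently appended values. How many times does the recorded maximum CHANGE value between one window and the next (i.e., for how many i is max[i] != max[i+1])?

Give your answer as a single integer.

Answer: 5

Derivation:
step 1: append 12 -> window=[12] (not full yet)
step 2: append 2 -> window=[12, 2] (not full yet)
step 3: append 13 -> window=[12, 2, 13] -> max=13
step 4: append 27 -> window=[2, 13, 27] -> max=27
step 5: append 18 -> window=[13, 27, 18] -> max=27
step 6: append 30 -> window=[27, 18, 30] -> max=30
step 7: append 33 -> window=[18, 30, 33] -> max=33
step 8: append 30 -> window=[30, 33, 30] -> max=33
step 9: append 4 -> window=[33, 30, 4] -> max=33
step 10: append 14 -> window=[30, 4, 14] -> max=30
step 11: append 5 -> window=[4, 14, 5] -> max=14
Recorded maximums: 13 27 27 30 33 33 33 30 14
Changes between consecutive maximums: 5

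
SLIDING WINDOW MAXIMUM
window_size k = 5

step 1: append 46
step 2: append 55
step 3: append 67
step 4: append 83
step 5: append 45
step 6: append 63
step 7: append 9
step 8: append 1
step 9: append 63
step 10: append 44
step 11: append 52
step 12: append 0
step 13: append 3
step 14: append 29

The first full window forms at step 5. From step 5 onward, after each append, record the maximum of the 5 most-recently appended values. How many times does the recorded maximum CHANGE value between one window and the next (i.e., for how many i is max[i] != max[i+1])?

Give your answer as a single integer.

Answer: 2

Derivation:
step 1: append 46 -> window=[46] (not full yet)
step 2: append 55 -> window=[46, 55] (not full yet)
step 3: append 67 -> window=[46, 55, 67] (not full yet)
step 4: append 83 -> window=[46, 55, 67, 83] (not full yet)
step 5: append 45 -> window=[46, 55, 67, 83, 45] -> max=83
step 6: append 63 -> window=[55, 67, 83, 45, 63] -> max=83
step 7: append 9 -> window=[67, 83, 45, 63, 9] -> max=83
step 8: append 1 -> window=[83, 45, 63, 9, 1] -> max=83
step 9: append 63 -> window=[45, 63, 9, 1, 63] -> max=63
step 10: append 44 -> window=[63, 9, 1, 63, 44] -> max=63
step 11: append 52 -> window=[9, 1, 63, 44, 52] -> max=63
step 12: append 0 -> window=[1, 63, 44, 52, 0] -> max=63
step 13: append 3 -> window=[63, 44, 52, 0, 3] -> max=63
step 14: append 29 -> window=[44, 52, 0, 3, 29] -> max=52
Recorded maximums: 83 83 83 83 63 63 63 63 63 52
Changes between consecutive maximums: 2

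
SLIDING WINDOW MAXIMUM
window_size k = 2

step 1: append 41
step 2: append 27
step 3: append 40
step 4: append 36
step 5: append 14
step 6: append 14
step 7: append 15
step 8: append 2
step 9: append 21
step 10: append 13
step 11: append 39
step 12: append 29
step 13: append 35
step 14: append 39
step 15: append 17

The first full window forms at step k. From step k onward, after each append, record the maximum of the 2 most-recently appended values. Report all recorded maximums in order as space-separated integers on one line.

step 1: append 41 -> window=[41] (not full yet)
step 2: append 27 -> window=[41, 27] -> max=41
step 3: append 40 -> window=[27, 40] -> max=40
step 4: append 36 -> window=[40, 36] -> max=40
step 5: append 14 -> window=[36, 14] -> max=36
step 6: append 14 -> window=[14, 14] -> max=14
step 7: append 15 -> window=[14, 15] -> max=15
step 8: append 2 -> window=[15, 2] -> max=15
step 9: append 21 -> window=[2, 21] -> max=21
step 10: append 13 -> window=[21, 13] -> max=21
step 11: append 39 -> window=[13, 39] -> max=39
step 12: append 29 -> window=[39, 29] -> max=39
step 13: append 35 -> window=[29, 35] -> max=35
step 14: append 39 -> window=[35, 39] -> max=39
step 15: append 17 -> window=[39, 17] -> max=39

Answer: 41 40 40 36 14 15 15 21 21 39 39 35 39 39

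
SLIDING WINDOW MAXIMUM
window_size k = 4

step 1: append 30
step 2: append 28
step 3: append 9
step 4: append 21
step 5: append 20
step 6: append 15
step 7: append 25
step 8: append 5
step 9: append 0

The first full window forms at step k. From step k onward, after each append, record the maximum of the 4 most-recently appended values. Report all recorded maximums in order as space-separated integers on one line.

step 1: append 30 -> window=[30] (not full yet)
step 2: append 28 -> window=[30, 28] (not full yet)
step 3: append 9 -> window=[30, 28, 9] (not full yet)
step 4: append 21 -> window=[30, 28, 9, 21] -> max=30
step 5: append 20 -> window=[28, 9, 21, 20] -> max=28
step 6: append 15 -> window=[9, 21, 20, 15] -> max=21
step 7: append 25 -> window=[21, 20, 15, 25] -> max=25
step 8: append 5 -> window=[20, 15, 25, 5] -> max=25
step 9: append 0 -> window=[15, 25, 5, 0] -> max=25

Answer: 30 28 21 25 25 25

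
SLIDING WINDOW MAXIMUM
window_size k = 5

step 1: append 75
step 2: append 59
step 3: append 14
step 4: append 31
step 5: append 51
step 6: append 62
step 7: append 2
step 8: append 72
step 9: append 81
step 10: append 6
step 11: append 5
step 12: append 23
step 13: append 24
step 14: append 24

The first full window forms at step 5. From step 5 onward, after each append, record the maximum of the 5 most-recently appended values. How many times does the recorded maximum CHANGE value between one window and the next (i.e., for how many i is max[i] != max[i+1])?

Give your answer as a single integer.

Answer: 4

Derivation:
step 1: append 75 -> window=[75] (not full yet)
step 2: append 59 -> window=[75, 59] (not full yet)
step 3: append 14 -> window=[75, 59, 14] (not full yet)
step 4: append 31 -> window=[75, 59, 14, 31] (not full yet)
step 5: append 51 -> window=[75, 59, 14, 31, 51] -> max=75
step 6: append 62 -> window=[59, 14, 31, 51, 62] -> max=62
step 7: append 2 -> window=[14, 31, 51, 62, 2] -> max=62
step 8: append 72 -> window=[31, 51, 62, 2, 72] -> max=72
step 9: append 81 -> window=[51, 62, 2, 72, 81] -> max=81
step 10: append 6 -> window=[62, 2, 72, 81, 6] -> max=81
step 11: append 5 -> window=[2, 72, 81, 6, 5] -> max=81
step 12: append 23 -> window=[72, 81, 6, 5, 23] -> max=81
step 13: append 24 -> window=[81, 6, 5, 23, 24] -> max=81
step 14: append 24 -> window=[6, 5, 23, 24, 24] -> max=24
Recorded maximums: 75 62 62 72 81 81 81 81 81 24
Changes between consecutive maximums: 4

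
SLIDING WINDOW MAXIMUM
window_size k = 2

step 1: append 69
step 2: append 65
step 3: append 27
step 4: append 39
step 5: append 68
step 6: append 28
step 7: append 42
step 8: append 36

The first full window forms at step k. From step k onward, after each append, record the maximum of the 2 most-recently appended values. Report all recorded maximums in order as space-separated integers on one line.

Answer: 69 65 39 68 68 42 42

Derivation:
step 1: append 69 -> window=[69] (not full yet)
step 2: append 65 -> window=[69, 65] -> max=69
step 3: append 27 -> window=[65, 27] -> max=65
step 4: append 39 -> window=[27, 39] -> max=39
step 5: append 68 -> window=[39, 68] -> max=68
step 6: append 28 -> window=[68, 28] -> max=68
step 7: append 42 -> window=[28, 42] -> max=42
step 8: append 36 -> window=[42, 36] -> max=42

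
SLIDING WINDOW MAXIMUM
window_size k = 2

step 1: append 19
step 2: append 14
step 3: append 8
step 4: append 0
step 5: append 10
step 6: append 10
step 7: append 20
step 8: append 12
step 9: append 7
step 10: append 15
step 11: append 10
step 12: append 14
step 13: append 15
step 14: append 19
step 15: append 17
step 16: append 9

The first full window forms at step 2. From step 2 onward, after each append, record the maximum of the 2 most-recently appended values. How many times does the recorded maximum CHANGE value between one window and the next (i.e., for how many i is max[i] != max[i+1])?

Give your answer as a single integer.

Answer: 10

Derivation:
step 1: append 19 -> window=[19] (not full yet)
step 2: append 14 -> window=[19, 14] -> max=19
step 3: append 8 -> window=[14, 8] -> max=14
step 4: append 0 -> window=[8, 0] -> max=8
step 5: append 10 -> window=[0, 10] -> max=10
step 6: append 10 -> window=[10, 10] -> max=10
step 7: append 20 -> window=[10, 20] -> max=20
step 8: append 12 -> window=[20, 12] -> max=20
step 9: append 7 -> window=[12, 7] -> max=12
step 10: append 15 -> window=[7, 15] -> max=15
step 11: append 10 -> window=[15, 10] -> max=15
step 12: append 14 -> window=[10, 14] -> max=14
step 13: append 15 -> window=[14, 15] -> max=15
step 14: append 19 -> window=[15, 19] -> max=19
step 15: append 17 -> window=[19, 17] -> max=19
step 16: append 9 -> window=[17, 9] -> max=17
Recorded maximums: 19 14 8 10 10 20 20 12 15 15 14 15 19 19 17
Changes between consecutive maximums: 10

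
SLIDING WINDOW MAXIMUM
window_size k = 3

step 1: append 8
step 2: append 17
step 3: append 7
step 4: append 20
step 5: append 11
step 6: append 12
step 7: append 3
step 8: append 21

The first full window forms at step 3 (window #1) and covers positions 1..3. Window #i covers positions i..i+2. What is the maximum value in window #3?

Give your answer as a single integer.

Answer: 20

Derivation:
step 1: append 8 -> window=[8] (not full yet)
step 2: append 17 -> window=[8, 17] (not full yet)
step 3: append 7 -> window=[8, 17, 7] -> max=17
step 4: append 20 -> window=[17, 7, 20] -> max=20
step 5: append 11 -> window=[7, 20, 11] -> max=20
Window #3 max = 20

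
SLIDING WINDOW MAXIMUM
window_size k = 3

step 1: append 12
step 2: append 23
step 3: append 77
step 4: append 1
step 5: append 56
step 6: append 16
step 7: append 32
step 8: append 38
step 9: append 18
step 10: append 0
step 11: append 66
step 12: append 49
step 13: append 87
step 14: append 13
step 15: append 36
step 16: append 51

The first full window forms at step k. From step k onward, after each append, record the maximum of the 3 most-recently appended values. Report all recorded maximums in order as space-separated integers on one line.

Answer: 77 77 77 56 56 38 38 38 66 66 87 87 87 51

Derivation:
step 1: append 12 -> window=[12] (not full yet)
step 2: append 23 -> window=[12, 23] (not full yet)
step 3: append 77 -> window=[12, 23, 77] -> max=77
step 4: append 1 -> window=[23, 77, 1] -> max=77
step 5: append 56 -> window=[77, 1, 56] -> max=77
step 6: append 16 -> window=[1, 56, 16] -> max=56
step 7: append 32 -> window=[56, 16, 32] -> max=56
step 8: append 38 -> window=[16, 32, 38] -> max=38
step 9: append 18 -> window=[32, 38, 18] -> max=38
step 10: append 0 -> window=[38, 18, 0] -> max=38
step 11: append 66 -> window=[18, 0, 66] -> max=66
step 12: append 49 -> window=[0, 66, 49] -> max=66
step 13: append 87 -> window=[66, 49, 87] -> max=87
step 14: append 13 -> window=[49, 87, 13] -> max=87
step 15: append 36 -> window=[87, 13, 36] -> max=87
step 16: append 51 -> window=[13, 36, 51] -> max=51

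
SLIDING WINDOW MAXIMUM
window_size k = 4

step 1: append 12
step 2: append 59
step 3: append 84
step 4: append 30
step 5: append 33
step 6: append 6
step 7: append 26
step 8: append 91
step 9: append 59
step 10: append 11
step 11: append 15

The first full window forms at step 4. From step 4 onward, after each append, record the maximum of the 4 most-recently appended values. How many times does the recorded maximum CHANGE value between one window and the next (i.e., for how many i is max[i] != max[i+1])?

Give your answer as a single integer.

Answer: 2

Derivation:
step 1: append 12 -> window=[12] (not full yet)
step 2: append 59 -> window=[12, 59] (not full yet)
step 3: append 84 -> window=[12, 59, 84] (not full yet)
step 4: append 30 -> window=[12, 59, 84, 30] -> max=84
step 5: append 33 -> window=[59, 84, 30, 33] -> max=84
step 6: append 6 -> window=[84, 30, 33, 6] -> max=84
step 7: append 26 -> window=[30, 33, 6, 26] -> max=33
step 8: append 91 -> window=[33, 6, 26, 91] -> max=91
step 9: append 59 -> window=[6, 26, 91, 59] -> max=91
step 10: append 11 -> window=[26, 91, 59, 11] -> max=91
step 11: append 15 -> window=[91, 59, 11, 15] -> max=91
Recorded maximums: 84 84 84 33 91 91 91 91
Changes between consecutive maximums: 2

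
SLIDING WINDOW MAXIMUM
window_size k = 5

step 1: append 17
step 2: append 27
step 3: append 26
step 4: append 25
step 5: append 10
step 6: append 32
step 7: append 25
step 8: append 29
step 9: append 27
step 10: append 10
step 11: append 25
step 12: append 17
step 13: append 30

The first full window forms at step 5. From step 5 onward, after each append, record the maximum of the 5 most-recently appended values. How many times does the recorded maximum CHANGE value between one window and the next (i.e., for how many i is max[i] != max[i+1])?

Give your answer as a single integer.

Answer: 3

Derivation:
step 1: append 17 -> window=[17] (not full yet)
step 2: append 27 -> window=[17, 27] (not full yet)
step 3: append 26 -> window=[17, 27, 26] (not full yet)
step 4: append 25 -> window=[17, 27, 26, 25] (not full yet)
step 5: append 10 -> window=[17, 27, 26, 25, 10] -> max=27
step 6: append 32 -> window=[27, 26, 25, 10, 32] -> max=32
step 7: append 25 -> window=[26, 25, 10, 32, 25] -> max=32
step 8: append 29 -> window=[25, 10, 32, 25, 29] -> max=32
step 9: append 27 -> window=[10, 32, 25, 29, 27] -> max=32
step 10: append 10 -> window=[32, 25, 29, 27, 10] -> max=32
step 11: append 25 -> window=[25, 29, 27, 10, 25] -> max=29
step 12: append 17 -> window=[29, 27, 10, 25, 17] -> max=29
step 13: append 30 -> window=[27, 10, 25, 17, 30] -> max=30
Recorded maximums: 27 32 32 32 32 32 29 29 30
Changes between consecutive maximums: 3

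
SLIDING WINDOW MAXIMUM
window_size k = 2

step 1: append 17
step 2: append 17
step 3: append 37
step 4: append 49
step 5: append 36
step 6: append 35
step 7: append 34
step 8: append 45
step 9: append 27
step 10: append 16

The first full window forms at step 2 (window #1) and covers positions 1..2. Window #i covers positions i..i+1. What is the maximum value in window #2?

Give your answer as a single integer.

Answer: 37

Derivation:
step 1: append 17 -> window=[17] (not full yet)
step 2: append 17 -> window=[17, 17] -> max=17
step 3: append 37 -> window=[17, 37] -> max=37
Window #2 max = 37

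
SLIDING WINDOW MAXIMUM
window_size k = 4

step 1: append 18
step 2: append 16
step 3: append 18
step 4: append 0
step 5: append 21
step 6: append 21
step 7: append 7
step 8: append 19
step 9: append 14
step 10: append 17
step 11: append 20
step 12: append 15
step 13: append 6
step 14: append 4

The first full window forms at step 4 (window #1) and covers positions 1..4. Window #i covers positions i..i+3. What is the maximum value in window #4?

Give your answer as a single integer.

step 1: append 18 -> window=[18] (not full yet)
step 2: append 16 -> window=[18, 16] (not full yet)
step 3: append 18 -> window=[18, 16, 18] (not full yet)
step 4: append 0 -> window=[18, 16, 18, 0] -> max=18
step 5: append 21 -> window=[16, 18, 0, 21] -> max=21
step 6: append 21 -> window=[18, 0, 21, 21] -> max=21
step 7: append 7 -> window=[0, 21, 21, 7] -> max=21
Window #4 max = 21

Answer: 21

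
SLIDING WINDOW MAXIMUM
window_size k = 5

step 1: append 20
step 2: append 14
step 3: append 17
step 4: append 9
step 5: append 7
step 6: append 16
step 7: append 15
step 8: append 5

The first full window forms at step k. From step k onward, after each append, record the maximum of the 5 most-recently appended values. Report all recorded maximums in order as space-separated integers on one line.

Answer: 20 17 17 16

Derivation:
step 1: append 20 -> window=[20] (not full yet)
step 2: append 14 -> window=[20, 14] (not full yet)
step 3: append 17 -> window=[20, 14, 17] (not full yet)
step 4: append 9 -> window=[20, 14, 17, 9] (not full yet)
step 5: append 7 -> window=[20, 14, 17, 9, 7] -> max=20
step 6: append 16 -> window=[14, 17, 9, 7, 16] -> max=17
step 7: append 15 -> window=[17, 9, 7, 16, 15] -> max=17
step 8: append 5 -> window=[9, 7, 16, 15, 5] -> max=16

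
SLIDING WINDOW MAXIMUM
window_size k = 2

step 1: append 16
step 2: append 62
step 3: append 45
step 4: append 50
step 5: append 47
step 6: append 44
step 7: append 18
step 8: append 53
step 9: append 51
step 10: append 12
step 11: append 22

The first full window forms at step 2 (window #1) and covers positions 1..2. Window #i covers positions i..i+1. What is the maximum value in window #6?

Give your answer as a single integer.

Answer: 44

Derivation:
step 1: append 16 -> window=[16] (not full yet)
step 2: append 62 -> window=[16, 62] -> max=62
step 3: append 45 -> window=[62, 45] -> max=62
step 4: append 50 -> window=[45, 50] -> max=50
step 5: append 47 -> window=[50, 47] -> max=50
step 6: append 44 -> window=[47, 44] -> max=47
step 7: append 18 -> window=[44, 18] -> max=44
Window #6 max = 44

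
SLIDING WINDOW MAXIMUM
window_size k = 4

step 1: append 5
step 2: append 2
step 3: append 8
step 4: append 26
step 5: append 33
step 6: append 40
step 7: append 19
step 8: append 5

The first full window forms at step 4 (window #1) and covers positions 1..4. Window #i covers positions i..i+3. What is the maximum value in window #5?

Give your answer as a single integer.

Answer: 40

Derivation:
step 1: append 5 -> window=[5] (not full yet)
step 2: append 2 -> window=[5, 2] (not full yet)
step 3: append 8 -> window=[5, 2, 8] (not full yet)
step 4: append 26 -> window=[5, 2, 8, 26] -> max=26
step 5: append 33 -> window=[2, 8, 26, 33] -> max=33
step 6: append 40 -> window=[8, 26, 33, 40] -> max=40
step 7: append 19 -> window=[26, 33, 40, 19] -> max=40
step 8: append 5 -> window=[33, 40, 19, 5] -> max=40
Window #5 max = 40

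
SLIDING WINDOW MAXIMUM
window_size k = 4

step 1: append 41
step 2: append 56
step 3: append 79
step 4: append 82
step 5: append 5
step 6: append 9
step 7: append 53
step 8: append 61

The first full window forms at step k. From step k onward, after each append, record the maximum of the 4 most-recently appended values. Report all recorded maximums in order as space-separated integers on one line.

Answer: 82 82 82 82 61

Derivation:
step 1: append 41 -> window=[41] (not full yet)
step 2: append 56 -> window=[41, 56] (not full yet)
step 3: append 79 -> window=[41, 56, 79] (not full yet)
step 4: append 82 -> window=[41, 56, 79, 82] -> max=82
step 5: append 5 -> window=[56, 79, 82, 5] -> max=82
step 6: append 9 -> window=[79, 82, 5, 9] -> max=82
step 7: append 53 -> window=[82, 5, 9, 53] -> max=82
step 8: append 61 -> window=[5, 9, 53, 61] -> max=61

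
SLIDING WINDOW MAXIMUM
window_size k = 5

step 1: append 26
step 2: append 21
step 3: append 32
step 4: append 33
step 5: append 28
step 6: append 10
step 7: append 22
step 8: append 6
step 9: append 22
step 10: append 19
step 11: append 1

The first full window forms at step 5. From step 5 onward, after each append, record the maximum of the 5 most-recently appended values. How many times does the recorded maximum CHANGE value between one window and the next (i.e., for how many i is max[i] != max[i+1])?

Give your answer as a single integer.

Answer: 2

Derivation:
step 1: append 26 -> window=[26] (not full yet)
step 2: append 21 -> window=[26, 21] (not full yet)
step 3: append 32 -> window=[26, 21, 32] (not full yet)
step 4: append 33 -> window=[26, 21, 32, 33] (not full yet)
step 5: append 28 -> window=[26, 21, 32, 33, 28] -> max=33
step 6: append 10 -> window=[21, 32, 33, 28, 10] -> max=33
step 7: append 22 -> window=[32, 33, 28, 10, 22] -> max=33
step 8: append 6 -> window=[33, 28, 10, 22, 6] -> max=33
step 9: append 22 -> window=[28, 10, 22, 6, 22] -> max=28
step 10: append 19 -> window=[10, 22, 6, 22, 19] -> max=22
step 11: append 1 -> window=[22, 6, 22, 19, 1] -> max=22
Recorded maximums: 33 33 33 33 28 22 22
Changes between consecutive maximums: 2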